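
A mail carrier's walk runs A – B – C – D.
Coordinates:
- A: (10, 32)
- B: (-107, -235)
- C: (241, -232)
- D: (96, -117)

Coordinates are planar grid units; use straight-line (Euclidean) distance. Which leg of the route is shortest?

C–D

Leg distances:
A→B: 291.5
B→C: 348.0
C→D: 185.1
The shortest leg is C–D at 185.1.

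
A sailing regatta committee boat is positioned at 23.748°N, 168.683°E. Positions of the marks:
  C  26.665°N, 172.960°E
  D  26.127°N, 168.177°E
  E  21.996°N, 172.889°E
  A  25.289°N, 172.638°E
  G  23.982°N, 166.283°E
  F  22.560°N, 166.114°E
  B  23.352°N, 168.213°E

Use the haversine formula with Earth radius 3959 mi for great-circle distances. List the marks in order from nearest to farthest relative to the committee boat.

Computing each great-circle distance from 23.748°N, 168.683°E:
B 23.352°N, 168.213°E: 40.4 mi
G 23.982°N, 166.283°E: 152.5 mi
D 26.127°N, 168.177°E: 167.4 mi
F 22.560°N, 166.114°E: 182.7 mi
A 25.289°N, 172.638°E: 270.5 mi
E 21.996°N, 172.889°E: 293.8 mi
C 26.665°N, 172.960°E: 334.8 mi

B, G, D, F, A, E, C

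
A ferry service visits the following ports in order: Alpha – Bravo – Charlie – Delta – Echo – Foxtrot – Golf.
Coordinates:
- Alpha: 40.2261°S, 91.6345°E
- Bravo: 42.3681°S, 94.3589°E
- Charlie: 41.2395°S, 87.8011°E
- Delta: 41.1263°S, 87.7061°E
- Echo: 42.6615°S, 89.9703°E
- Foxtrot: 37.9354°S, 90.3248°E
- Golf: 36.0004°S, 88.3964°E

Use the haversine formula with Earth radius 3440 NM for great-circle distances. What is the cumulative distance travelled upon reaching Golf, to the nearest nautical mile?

1057 NM

Leg distances:
Alpha→Bravo: 177.9 NM  (cumulative 177.9 NM)
Bravo→Charlie: 301.1 NM  (cumulative 479.0 NM)
Charlie→Delta: 8.0 NM  (cumulative 487.0 NM)
Delta→Echo: 136.9 NM  (cumulative 623.9 NM)
Echo→Foxtrot: 284.2 NM  (cumulative 908.1 NM)
Foxtrot→Golf: 148.5 NM  (cumulative 1056.6 NM)
Cumulative distance at Golf ≈ 1057 NM.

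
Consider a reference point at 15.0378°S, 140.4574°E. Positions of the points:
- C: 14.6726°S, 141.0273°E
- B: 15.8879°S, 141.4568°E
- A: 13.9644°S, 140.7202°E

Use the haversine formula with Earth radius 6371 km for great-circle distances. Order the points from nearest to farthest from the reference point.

Computing each great-circle distance from 15.0378°S, 140.4574°E:
C 14.6726°S, 141.0273°E: 73.5 km
A 13.9644°S, 140.7202°E: 122.7 km
B 15.8879°S, 141.4568°E: 142.9 km

C, A, B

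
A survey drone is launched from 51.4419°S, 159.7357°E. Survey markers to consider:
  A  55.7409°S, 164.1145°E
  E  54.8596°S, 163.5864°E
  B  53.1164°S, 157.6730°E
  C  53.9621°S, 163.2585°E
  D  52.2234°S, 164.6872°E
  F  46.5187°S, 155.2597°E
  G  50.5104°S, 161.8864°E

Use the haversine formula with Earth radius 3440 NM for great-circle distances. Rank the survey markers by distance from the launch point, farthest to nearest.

F, A, E, C, D, B, G

Distances from the launch point:
F 46.5187°S, 155.2597°E: 344.1 NM
A 55.7409°S, 164.1145°E: 301.5 NM
E 54.8596°S, 163.5864°E: 247.6 NM
C 53.9621°S, 163.2585°E: 198.2 NM
D 52.2234°S, 164.6872°E: 189.6 NM
B 53.1164°S, 157.6730°E: 125.9 NM
G 50.5104°S, 161.8864°E: 98.7 NM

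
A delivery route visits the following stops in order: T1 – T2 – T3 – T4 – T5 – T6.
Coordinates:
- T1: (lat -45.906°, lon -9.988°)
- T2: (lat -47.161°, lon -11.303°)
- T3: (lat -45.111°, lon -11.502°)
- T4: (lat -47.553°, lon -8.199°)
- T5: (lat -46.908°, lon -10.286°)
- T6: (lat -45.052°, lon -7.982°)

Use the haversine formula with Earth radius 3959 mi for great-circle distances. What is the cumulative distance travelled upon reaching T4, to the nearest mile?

Leg distances:
T1→T2: 106.9 mi  (cumulative 106.9 mi)
T2→T3: 142.0 mi  (cumulative 248.9 mi)
T3→T4: 230.8 mi  (cumulative 479.7 mi)
Cumulative distance at T4 ≈ 480 mi.

480 mi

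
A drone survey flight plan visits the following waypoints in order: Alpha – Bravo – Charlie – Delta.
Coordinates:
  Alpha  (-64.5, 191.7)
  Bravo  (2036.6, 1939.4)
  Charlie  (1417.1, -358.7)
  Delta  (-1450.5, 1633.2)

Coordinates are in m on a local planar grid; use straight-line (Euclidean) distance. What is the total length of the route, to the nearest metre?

8605 m

Leg distances:
Alpha→Bravo: 2733.0 m  (cumulative 2733.0 m)
Bravo→Charlie: 2380.1 m  (cumulative 5113.1 m)
Charlie→Delta: 3491.5 m  (cumulative 8604.6 m)
Total route length ≈ 8605 m.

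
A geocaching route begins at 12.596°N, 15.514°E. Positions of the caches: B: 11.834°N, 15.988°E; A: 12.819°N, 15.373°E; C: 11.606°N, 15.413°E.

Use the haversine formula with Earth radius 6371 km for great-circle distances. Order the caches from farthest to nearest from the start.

Distance from the start at 12.596°N, 15.514°E to each:
C 11.606°N, 15.413°E: 110.6 km
B 11.834°N, 15.988°E: 99.2 km
A 12.819°N, 15.373°E: 29.1 km

C, B, A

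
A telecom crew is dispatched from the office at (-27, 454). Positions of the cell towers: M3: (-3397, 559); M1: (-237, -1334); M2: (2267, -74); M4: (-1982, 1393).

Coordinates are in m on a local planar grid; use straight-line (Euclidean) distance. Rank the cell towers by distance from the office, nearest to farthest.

M1, M4, M2, M3

Distances from the office:
M1 (-237, -1334): 1800.3 m
M4 (-1982, 1393): 2168.8 m
M2 (2267, -74): 2354.0 m
M3 (-3397, 559): 3371.6 m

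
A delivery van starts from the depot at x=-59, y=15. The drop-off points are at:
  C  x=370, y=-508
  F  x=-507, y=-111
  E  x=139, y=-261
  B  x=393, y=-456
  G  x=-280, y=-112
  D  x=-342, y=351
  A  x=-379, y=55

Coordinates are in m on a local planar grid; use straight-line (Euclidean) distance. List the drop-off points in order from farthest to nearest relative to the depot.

Distance from the depot at x=-59, y=15 to each:
C x=370, y=-508: 676.4 m
B x=393, y=-456: 652.8 m
F x=-507, y=-111: 465.4 m
D x=-342, y=351: 439.3 m
E x=139, y=-261: 339.7 m
A x=-379, y=55: 322.5 m
G x=-280, y=-112: 254.9 m

C, B, F, D, E, A, G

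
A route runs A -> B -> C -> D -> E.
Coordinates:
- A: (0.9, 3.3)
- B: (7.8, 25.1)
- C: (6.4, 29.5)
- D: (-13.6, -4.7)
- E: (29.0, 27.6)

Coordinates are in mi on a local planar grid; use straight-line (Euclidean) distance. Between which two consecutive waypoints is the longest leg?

Leg distances:
A→B: 22.9 mi
B→C: 4.6 mi
C→D: 39.6 mi
D→E: 53.5 mi
The longest leg is D–E at 53.5 mi.

D–E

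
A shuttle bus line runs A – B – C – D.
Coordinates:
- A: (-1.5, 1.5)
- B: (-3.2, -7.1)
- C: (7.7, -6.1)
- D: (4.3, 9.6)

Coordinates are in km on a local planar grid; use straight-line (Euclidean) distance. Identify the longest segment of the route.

Leg distances:
A→B: 8.8 km
B→C: 10.9 km
C→D: 16.1 km
The longest leg is C–D at 16.1 km.

C–D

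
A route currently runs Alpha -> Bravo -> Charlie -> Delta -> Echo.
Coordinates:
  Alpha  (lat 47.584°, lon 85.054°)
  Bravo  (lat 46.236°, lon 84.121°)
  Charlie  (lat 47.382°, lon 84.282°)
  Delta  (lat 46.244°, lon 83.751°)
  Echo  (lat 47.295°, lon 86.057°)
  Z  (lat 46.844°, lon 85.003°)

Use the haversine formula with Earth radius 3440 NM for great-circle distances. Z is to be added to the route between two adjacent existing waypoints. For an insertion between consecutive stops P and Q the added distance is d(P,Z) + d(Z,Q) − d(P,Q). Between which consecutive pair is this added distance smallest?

between Delta and Echo

Added distance for inserting Z between each consecutive pair:
Alpha–Bravo: 6.5 NM
Bravo–Charlie: 26.2 NM
Charlie–Delta: 35.0 NM
Delta–Echo: 0.0 NM
Smallest added distance is 0.0 NM, inserting between Delta and Echo.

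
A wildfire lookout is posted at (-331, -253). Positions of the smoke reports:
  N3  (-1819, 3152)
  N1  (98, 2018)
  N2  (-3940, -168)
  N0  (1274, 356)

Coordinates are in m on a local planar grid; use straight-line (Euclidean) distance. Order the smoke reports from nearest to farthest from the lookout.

N0, N1, N2, N3

Computing each straight-line distance from (-331, -253):
N0 (1274, 356): 1716.7 m
N1 (98, 2018): 2311.2 m
N2 (-3940, -168): 3610.0 m
N3 (-1819, 3152): 3715.9 m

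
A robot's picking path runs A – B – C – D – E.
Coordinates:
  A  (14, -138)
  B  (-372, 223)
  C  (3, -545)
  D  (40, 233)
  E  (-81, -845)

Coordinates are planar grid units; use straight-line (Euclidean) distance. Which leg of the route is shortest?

Leg distances:
A→B: 528.5
B→C: 854.7
C→D: 778.9
D→E: 1084.8
The shortest leg is A–B at 528.5.

A–B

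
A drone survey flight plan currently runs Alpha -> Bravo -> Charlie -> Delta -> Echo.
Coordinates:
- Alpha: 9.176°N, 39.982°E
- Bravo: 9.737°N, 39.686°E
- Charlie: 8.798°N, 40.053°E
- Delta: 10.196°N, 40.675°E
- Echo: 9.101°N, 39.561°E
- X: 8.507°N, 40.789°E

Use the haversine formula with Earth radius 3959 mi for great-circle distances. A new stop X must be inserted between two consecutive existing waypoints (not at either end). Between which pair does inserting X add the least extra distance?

Added distance for inserting X between each consecutive pair:
Alpha–Bravo: 141.7 mi
Bravo–Charlie: 98.1 mi
Charlie–Delta: 65.6 mi
Delta–Echo: 103.2 mi
Smallest added distance is 65.6 mi, inserting between Charlie and Delta.

between Charlie and Delta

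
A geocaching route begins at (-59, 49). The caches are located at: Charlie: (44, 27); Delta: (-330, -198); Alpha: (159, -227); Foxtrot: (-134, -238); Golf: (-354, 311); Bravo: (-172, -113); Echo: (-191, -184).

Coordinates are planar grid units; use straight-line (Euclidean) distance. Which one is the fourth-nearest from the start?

Foxtrot

Distances from the start ((-59, 49)):
Charlie: 105.3
Bravo: 197.5
Echo: 267.8
Foxtrot: 296.6
Alpha: 351.7
Delta: 366.7
Golf: 394.5
The fourth-nearest is Foxtrot at 296.6.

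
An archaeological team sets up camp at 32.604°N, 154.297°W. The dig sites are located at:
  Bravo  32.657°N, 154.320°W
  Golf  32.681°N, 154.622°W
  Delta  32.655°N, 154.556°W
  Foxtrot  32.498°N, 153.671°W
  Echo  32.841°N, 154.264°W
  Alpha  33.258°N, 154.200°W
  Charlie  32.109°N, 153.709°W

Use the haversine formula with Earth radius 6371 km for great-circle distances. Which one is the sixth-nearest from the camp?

Distance to each, sorted:
Bravo: 6.3 km
Delta: 24.9 km
Echo: 26.5 km
Golf: 31.6 km
Foxtrot: 59.8 km
Alpha: 73.3 km
Charlie: 78.0 km
The sixth-nearest is Alpha at 73.3 km.

Alpha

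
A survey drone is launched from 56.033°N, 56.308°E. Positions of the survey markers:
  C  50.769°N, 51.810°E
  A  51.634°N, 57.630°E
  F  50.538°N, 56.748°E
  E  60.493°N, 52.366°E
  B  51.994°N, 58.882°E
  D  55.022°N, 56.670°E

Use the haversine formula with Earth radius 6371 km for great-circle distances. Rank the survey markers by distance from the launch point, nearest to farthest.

D, B, A, E, F, C

Distance from the launch point at 56.033°N, 56.308°E to each:
D 55.022°N, 56.670°E: 114.7 km
B 51.994°N, 58.882°E: 479.5 km
A 51.634°N, 57.630°E: 496.8 km
E 60.493°N, 52.366°E: 546.7 km
F 50.538°N, 56.748°E: 611.7 km
C 50.769°N, 51.810°E: 656.6 km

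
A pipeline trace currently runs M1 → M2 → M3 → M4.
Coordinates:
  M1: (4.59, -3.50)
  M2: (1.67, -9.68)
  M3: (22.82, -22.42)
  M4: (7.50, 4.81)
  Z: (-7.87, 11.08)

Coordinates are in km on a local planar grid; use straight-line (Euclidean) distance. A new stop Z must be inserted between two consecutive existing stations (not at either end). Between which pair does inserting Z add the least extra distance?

between M3 and M4

Added distance for inserting Z between each consecutive pair:
M1–M2: 35.2 km
M2–M3: 43.6 km
M3–M4: 30.8 km
Smallest added distance is 30.8 km, inserting between M3 and M4.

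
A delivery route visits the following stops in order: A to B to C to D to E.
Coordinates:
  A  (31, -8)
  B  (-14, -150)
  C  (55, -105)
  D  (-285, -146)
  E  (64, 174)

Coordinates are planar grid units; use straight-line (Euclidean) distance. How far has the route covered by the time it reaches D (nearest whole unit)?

Leg distances:
A→B: 149.0  (cumulative 149.0)
B→C: 82.4  (cumulative 231.3)
C→D: 342.5  (cumulative 573.8)
Cumulative distance at D ≈ 574.

574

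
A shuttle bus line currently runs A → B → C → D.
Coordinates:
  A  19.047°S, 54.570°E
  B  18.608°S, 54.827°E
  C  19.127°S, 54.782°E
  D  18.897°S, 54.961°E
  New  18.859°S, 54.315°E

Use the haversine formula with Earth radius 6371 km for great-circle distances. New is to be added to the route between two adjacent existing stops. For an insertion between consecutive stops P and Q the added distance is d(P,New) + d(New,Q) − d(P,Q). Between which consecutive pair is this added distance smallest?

between A and B

Added distance for inserting New between each consecutive pair:
A–B: 38.9 km
B–C: 60.2 km
C–D: 93.8 km
Smallest added distance is 38.9 km, inserting between A and B.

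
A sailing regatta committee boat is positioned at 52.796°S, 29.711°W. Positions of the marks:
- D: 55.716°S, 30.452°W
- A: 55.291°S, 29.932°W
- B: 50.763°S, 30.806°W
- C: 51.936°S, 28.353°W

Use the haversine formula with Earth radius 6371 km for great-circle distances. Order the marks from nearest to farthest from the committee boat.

Computing each great-circle distance from 52.796°S, 29.711°W:
C 51.936°S, 28.353°W: 132.8 km
B 50.763°S, 30.806°W: 238.3 km
A 55.291°S, 29.932°W: 277.8 km
D 55.716°S, 30.452°W: 328.2 km

C, B, A, D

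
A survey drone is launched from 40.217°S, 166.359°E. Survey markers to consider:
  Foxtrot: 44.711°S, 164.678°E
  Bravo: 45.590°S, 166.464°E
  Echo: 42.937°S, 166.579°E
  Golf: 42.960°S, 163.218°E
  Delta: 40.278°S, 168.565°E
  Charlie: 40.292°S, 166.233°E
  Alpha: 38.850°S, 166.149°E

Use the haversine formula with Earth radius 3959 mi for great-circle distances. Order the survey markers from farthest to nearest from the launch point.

Distances from the launch point:
Bravo 45.590°S, 166.464°E: 371.3 mi
Foxtrot 44.711°S, 164.678°E: 322.1 mi
Golf 42.960°S, 163.218°E: 249.5 mi
Echo 42.937°S, 166.579°E: 188.3 mi
Delta 40.278°S, 168.565°E: 116.4 mi
Alpha 38.850°S, 166.149°E: 95.1 mi
Charlie 40.292°S, 166.233°E: 8.4 mi

Bravo, Foxtrot, Golf, Echo, Delta, Alpha, Charlie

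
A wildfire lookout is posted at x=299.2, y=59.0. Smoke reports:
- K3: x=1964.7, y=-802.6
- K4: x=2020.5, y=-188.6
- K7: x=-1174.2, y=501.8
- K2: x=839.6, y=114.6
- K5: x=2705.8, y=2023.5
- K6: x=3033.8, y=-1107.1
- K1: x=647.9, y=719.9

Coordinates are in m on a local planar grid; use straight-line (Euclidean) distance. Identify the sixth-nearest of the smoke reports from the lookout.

Distances from the lookout (x=299.2, y=59.0):
K2: 543.3 m
K1: 747.2 m
K7: 1538.5 m
K4: 1739.0 m
K3: 1875.2 m
K6: 2972.8 m
K5: 3106.6 m
The sixth-nearest is K6 at 2972.8 m.

K6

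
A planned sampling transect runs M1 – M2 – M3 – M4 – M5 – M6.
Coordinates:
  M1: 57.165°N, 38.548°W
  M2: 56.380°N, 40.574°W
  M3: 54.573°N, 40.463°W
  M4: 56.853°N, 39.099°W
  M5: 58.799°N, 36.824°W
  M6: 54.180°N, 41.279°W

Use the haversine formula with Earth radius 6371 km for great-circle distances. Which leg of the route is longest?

M5–M6

Leg distances:
M1→M2: 151.2 km
M2→M3: 201.1 km
M3→M4: 267.5 km
M4→M5: 254.9 km
M5→M6: 581.6 km
The longest leg is M5–M6 at 581.6 km.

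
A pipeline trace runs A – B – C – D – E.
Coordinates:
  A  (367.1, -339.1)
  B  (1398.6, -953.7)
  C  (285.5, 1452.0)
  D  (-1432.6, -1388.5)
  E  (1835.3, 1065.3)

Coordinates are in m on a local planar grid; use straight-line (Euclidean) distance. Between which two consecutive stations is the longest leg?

D–E

Leg distances:
A→B: 1200.7 m
B→C: 2650.7 m
C→D: 3319.7 m
D→E: 4086.6 m
The longest leg is D–E at 4086.6 m.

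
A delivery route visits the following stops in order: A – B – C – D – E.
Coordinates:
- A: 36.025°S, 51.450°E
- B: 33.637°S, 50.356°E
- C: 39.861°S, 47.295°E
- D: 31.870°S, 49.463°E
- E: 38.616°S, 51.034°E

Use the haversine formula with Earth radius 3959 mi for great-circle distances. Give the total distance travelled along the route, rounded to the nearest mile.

1678 mi

Leg distances:
A→B: 176.3 mi  (cumulative 176.3 mi)
B→C: 462.2 mi  (cumulative 638.4 mi)
C→D: 565.3 mi  (cumulative 1203.7 mi)
D→E: 474.5 mi  (cumulative 1678.2 mi)
Total route length ≈ 1678 mi.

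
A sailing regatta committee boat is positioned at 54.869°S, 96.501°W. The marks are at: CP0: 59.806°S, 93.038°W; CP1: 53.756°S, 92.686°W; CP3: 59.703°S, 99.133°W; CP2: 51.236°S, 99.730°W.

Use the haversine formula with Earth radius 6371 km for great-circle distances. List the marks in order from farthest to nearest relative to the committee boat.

Computing each great-circle distance from 54.869°S, 96.501°W:
CP0 59.806°S, 93.038°W: 586.8 km
CP3 59.703°S, 99.133°W: 560.2 km
CP2 51.236°S, 99.730°W: 457.9 km
CP1 53.756°S, 92.686°W: 276.6 km

CP0, CP3, CP2, CP1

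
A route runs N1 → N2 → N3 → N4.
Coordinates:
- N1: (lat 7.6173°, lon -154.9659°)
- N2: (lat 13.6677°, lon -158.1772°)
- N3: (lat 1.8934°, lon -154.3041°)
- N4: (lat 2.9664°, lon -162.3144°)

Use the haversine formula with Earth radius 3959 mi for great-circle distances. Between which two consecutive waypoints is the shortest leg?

Leg distances:
N1→N2: 471.5 mi
N2→N3: 855.5 mi
N3→N4: 557.9 mi
The shortest leg is N1–N2 at 471.5 mi.

N1–N2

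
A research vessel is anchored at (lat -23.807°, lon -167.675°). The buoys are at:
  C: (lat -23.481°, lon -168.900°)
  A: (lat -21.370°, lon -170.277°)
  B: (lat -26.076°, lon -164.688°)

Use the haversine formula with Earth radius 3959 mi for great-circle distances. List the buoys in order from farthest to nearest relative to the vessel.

Distances from the vessel:
B (lat -26.076°, lon -164.688°): 244.1 mi
A (lat -21.370°, lon -170.277°): 236.4 mi
C (lat -23.481°, lon -168.900°): 80.7 mi

B, A, C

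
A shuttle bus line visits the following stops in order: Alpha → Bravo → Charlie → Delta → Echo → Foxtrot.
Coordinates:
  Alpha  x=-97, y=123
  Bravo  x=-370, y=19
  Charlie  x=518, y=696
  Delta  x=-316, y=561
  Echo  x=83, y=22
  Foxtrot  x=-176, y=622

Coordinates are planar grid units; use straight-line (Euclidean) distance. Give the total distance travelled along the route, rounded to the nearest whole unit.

3578

Leg distances:
Alpha→Bravo: 292.1  (cumulative 292.1)
Bravo→Charlie: 1116.6  (cumulative 1408.8)
Charlie→Delta: 844.9  (cumulative 2253.6)
Delta→Echo: 670.6  (cumulative 2924.2)
Echo→Foxtrot: 653.5  (cumulative 3577.8)
Total route length ≈ 3578.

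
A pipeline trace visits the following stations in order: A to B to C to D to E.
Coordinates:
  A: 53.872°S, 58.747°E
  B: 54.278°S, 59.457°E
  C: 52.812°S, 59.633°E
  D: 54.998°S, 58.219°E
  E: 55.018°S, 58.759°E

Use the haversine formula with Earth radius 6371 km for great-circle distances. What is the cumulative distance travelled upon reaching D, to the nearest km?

488 km

Leg distances:
A→B: 64.7 km  (cumulative 64.7 km)
B→C: 163.4 km  (cumulative 228.1 km)
C→D: 260.1 km  (cumulative 488.2 km)
Cumulative distance at D ≈ 488 km.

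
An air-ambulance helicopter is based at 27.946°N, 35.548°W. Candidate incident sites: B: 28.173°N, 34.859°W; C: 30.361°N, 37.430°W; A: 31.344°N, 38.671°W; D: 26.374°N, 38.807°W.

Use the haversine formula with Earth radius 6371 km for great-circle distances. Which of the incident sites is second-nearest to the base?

C

Distances from the base (27.946°N, 35.548°W):
B: 72.2 km
C: 324.8 km
D: 366.7 km
A: 483.5 km
The second-nearest is C at 324.8 km.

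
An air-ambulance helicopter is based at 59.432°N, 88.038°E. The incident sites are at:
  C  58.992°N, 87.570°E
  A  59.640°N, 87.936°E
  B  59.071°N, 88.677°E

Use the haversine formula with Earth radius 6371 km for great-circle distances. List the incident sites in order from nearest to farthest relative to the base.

Distances from the base:
A 59.640°N, 87.936°E: 23.8 km
B 59.071°N, 88.677°E: 54.1 km
C 58.992°N, 87.570°E: 55.7 km

A, B, C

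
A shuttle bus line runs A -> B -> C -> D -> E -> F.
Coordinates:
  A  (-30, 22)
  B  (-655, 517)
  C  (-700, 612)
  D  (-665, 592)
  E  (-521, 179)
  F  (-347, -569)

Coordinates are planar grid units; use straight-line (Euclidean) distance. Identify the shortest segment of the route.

C–D

Leg distances:
A→B: 797.3
B→C: 105.1
C→D: 40.3
D→E: 437.4
E→F: 768.0
The shortest leg is C–D at 40.3.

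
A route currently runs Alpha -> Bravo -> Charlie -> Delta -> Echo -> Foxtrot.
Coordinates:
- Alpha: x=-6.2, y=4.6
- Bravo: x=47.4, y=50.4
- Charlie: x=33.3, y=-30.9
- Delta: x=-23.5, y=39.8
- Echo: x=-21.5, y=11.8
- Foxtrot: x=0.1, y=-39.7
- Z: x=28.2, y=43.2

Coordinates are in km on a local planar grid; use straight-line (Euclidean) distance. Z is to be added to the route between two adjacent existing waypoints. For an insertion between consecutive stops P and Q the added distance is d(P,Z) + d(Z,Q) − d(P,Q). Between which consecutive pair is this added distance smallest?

Added distance for inserting Z between each consecutive pair:
Alpha–Bravo: 1.7 km
Bravo–Charlie: 12.3 km
Charlie–Delta: 35.4 km
Delta–Echo: 82.5 km
Echo–Foxtrot: 90.5 km
Smallest added distance is 1.7 km, inserting between Alpha and Bravo.

between Alpha and Bravo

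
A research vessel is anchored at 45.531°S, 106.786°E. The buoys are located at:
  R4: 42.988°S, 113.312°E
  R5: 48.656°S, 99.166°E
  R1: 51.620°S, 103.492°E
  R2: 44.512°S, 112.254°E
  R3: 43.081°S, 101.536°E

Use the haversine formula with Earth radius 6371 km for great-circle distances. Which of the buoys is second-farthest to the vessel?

Distance to each, sorted:
R1: 718.9 km
R5: 673.0 km
R4: 591.4 km
R3: 498.6 km
R2: 444.4 km
The second-farthest is R5 at 673.0 km.

R5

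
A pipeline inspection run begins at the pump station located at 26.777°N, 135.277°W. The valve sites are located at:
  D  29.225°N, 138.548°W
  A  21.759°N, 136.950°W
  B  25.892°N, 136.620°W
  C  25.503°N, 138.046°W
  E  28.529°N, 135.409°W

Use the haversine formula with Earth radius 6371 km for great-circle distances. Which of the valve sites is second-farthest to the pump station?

D

Distances from the pump station (26.777°N, 135.277°W):
A: 583.2 km
D: 420.9 km
C: 310.6 km
E: 195.2 km
B: 166.1 km
The second-farthest is D at 420.9 km.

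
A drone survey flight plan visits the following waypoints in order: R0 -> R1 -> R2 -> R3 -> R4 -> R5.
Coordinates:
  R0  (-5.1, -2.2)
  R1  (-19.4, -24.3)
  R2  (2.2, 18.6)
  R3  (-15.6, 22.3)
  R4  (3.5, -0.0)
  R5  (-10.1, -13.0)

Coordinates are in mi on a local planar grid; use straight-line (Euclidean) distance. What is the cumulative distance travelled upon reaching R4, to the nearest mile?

Leg distances:
R0→R1: 26.3 mi  (cumulative 26.3 mi)
R1→R2: 48.0 mi  (cumulative 74.4 mi)
R2→R3: 18.2 mi  (cumulative 92.5 mi)
R3→R4: 29.4 mi  (cumulative 121.9 mi)
Cumulative distance at R4 ≈ 122 mi.

122 mi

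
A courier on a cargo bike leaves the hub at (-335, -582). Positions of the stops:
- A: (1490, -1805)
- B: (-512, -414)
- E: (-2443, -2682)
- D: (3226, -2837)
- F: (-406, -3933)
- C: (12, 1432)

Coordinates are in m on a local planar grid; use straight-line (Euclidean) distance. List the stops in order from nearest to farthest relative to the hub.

B, C, A, E, F, D

Computing each straight-line distance from (-335, -582):
B (-512, -414): 244.0 m
C (12, 1432): 2043.7 m
A (1490, -1805): 2196.9 m
E (-2443, -2682): 2975.5 m
F (-406, -3933): 3351.8 m
D (3226, -2837): 4214.9 m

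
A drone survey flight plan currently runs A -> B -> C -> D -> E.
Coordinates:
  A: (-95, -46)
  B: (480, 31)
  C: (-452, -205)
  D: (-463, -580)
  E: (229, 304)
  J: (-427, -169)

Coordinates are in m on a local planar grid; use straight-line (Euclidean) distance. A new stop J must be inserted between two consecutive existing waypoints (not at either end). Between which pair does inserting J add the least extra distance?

between B and C

Added distance for inserting J between each consecutive pair:
A–B: 702.7 m
B–C: 11.2 m
C–D: 81.2 m
D–E: 98.7 m
Smallest added distance is 11.2 m, inserting between B and C.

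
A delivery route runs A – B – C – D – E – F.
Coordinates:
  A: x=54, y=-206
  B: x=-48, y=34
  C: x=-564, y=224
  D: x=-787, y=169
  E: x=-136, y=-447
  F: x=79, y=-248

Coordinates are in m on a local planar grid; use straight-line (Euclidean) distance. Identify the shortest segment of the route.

Leg distances:
A→B: 260.8 m
B→C: 549.9 m
C→D: 229.7 m
D→E: 896.2 m
E→F: 293.0 m
The shortest leg is C–D at 229.7 m.

C–D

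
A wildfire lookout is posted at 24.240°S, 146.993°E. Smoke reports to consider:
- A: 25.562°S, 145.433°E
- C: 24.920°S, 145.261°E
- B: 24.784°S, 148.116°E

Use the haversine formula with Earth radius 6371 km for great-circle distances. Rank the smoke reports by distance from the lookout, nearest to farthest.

Distances from the lookout:
B 24.784°S, 148.116°E: 128.7 km
C 24.920°S, 145.261°E: 190.8 km
A 25.562°S, 145.433°E: 215.3 km

B, C, A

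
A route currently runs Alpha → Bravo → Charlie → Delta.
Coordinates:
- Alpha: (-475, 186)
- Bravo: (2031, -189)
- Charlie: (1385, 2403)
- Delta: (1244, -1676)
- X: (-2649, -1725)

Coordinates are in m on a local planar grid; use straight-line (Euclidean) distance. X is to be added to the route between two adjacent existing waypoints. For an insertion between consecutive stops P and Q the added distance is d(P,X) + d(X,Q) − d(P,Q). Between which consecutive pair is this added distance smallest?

between Alpha and Bravo

Added distance for inserting X between each consecutive pair:
Alpha–Bravo: 5286.2 m
Bravo–Charlie: 8026.1 m
Charlie–Delta: 5583.7 m
Smallest added distance is 5286.2 m, inserting between Alpha and Bravo.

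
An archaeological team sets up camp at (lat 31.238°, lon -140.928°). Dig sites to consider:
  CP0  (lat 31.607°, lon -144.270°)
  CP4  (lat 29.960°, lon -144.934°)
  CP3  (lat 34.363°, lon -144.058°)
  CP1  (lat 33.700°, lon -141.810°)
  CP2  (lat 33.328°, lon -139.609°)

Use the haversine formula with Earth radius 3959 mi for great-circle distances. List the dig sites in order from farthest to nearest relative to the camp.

CP3, CP4, CP0, CP1, CP2

Computing each great-circle distance from (lat 31.238°, lon -140.928°):
CP3 (lat 34.363°, lon -144.058°): 282.2 mi
CP4 (lat 29.960°, lon -144.934°): 254.1 mi
CP0 (lat 31.607°, lon -144.270°): 198.7 mi
CP1 (lat 33.700°, lon -141.810°): 177.7 mi
CP2 (lat 33.328°, lon -139.609°): 163.7 mi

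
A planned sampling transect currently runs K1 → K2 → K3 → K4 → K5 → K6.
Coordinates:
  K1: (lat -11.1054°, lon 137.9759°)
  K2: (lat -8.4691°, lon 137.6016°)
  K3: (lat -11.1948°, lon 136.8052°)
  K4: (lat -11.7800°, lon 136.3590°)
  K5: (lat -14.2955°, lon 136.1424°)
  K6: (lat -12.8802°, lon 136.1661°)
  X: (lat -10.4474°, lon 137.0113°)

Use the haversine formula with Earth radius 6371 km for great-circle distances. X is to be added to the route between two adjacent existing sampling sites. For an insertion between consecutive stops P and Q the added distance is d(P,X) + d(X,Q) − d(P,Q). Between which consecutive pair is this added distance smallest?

Added distance for inserting X between each consecutive pair:
K1–K2: 61.6 km
K2–K3: 0.0 km
K3–K4: 169.3 km
K4–K5: 321.9 km
K5–K6: 566.5 km
Smallest added distance is 0.0 km, inserting between K2 and K3.

between K2 and K3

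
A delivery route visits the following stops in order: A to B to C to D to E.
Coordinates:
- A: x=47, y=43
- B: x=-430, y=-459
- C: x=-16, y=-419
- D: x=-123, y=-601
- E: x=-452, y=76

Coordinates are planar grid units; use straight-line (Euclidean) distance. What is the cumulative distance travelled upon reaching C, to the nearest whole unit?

Leg distances:
A→B: 692.5  (cumulative 692.5)
B→C: 415.9  (cumulative 1108.4)
Cumulative distance at C ≈ 1108.

1108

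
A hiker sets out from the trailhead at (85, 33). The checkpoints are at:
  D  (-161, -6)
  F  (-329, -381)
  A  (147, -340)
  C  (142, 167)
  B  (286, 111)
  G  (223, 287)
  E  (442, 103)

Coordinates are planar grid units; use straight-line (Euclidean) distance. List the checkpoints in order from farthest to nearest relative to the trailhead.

Distances from the trailhead:
F (-329, -381): 585.5
A (147, -340): 378.1
E (442, 103): 363.8
G (223, 287): 289.1
D (-161, -6): 249.1
B (286, 111): 215.6
C (142, 167): 145.6

F, A, E, G, D, B, C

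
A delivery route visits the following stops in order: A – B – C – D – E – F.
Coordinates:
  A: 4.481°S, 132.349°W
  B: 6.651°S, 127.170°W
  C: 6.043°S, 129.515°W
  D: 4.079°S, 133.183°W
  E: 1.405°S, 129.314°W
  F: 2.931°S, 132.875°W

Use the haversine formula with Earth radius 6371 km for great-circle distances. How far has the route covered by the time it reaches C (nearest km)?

890 km

Leg distances:
A→B: 621.8 km  (cumulative 621.8 km)
B→C: 267.8 km  (cumulative 889.7 km)
Cumulative distance at C ≈ 890 km.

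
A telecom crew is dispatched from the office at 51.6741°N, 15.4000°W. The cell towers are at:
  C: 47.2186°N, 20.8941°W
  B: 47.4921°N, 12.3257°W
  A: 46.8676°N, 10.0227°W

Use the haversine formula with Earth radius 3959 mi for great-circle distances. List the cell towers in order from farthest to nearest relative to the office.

A, C, B

Distances from the office:
A 46.8676°N, 10.0227°W: 410.9 mi
C 47.2186°N, 20.8941°W: 394.4 mi
B 47.4921°N, 12.3257°W: 320.0 mi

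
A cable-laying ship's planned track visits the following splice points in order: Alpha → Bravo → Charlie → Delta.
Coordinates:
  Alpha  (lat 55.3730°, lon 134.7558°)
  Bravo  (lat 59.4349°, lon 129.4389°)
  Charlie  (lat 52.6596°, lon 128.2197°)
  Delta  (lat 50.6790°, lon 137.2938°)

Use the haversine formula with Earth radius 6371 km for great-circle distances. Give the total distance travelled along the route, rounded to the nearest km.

1972 km

Leg distances:
Alpha→Bravo: 552.3 km  (cumulative 552.3 km)
Bravo→Charlie: 757.1 km  (cumulative 1309.4 km)
Charlie→Delta: 662.8 km  (cumulative 1972.3 km)
Total route length ≈ 1972 km.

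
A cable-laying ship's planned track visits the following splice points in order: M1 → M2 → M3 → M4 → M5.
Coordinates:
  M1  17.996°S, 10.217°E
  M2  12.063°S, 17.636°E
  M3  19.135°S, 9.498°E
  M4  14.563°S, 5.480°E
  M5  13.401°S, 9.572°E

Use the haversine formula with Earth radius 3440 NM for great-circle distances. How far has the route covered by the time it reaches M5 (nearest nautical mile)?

Leg distances:
M1→M2: 558.3 NM  (cumulative 558.3 NM)
M2→M3: 633.5 NM  (cumulative 1191.9 NM)
M3→M4: 358.6 NM  (cumulative 1550.5 NM)
M4→M5: 248.4 NM  (cumulative 1798.9 NM)
Cumulative distance at M5 ≈ 1799 NM.

1799 NM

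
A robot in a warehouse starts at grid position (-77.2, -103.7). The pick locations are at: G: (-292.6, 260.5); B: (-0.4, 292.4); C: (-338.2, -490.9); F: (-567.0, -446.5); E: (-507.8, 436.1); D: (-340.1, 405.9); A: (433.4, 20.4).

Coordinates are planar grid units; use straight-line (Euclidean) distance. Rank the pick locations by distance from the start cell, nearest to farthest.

Computing each straight-line distance from (-77.2, -103.7):
B (-0.4, 292.4): 403.5
G (-292.6, 260.5): 423.1
C (-338.2, -490.9): 467.0
A (433.4, 20.4): 525.5
D (-340.1, 405.9): 573.4
F (-567.0, -446.5): 597.8
E (-507.8, 436.1): 690.5

B, G, C, A, D, F, E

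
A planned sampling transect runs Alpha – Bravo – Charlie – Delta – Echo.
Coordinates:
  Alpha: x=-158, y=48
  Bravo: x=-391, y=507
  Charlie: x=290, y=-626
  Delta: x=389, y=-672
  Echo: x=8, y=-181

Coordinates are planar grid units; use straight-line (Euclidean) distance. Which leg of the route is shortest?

Charlie–Delta

Leg distances:
Alpha→Bravo: 514.8
Bravo→Charlie: 1321.9
Charlie→Delta: 109.2
Delta→Echo: 621.5
The shortest leg is Charlie–Delta at 109.2.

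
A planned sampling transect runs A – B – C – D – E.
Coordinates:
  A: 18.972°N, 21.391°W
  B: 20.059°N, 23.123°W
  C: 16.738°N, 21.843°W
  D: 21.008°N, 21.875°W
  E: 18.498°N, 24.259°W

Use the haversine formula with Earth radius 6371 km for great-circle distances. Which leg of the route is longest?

C–D

Leg distances:
A→B: 218.1 km
B→C: 393.2 km
C→D: 474.8 km
D→E: 374.3 km
The longest leg is C–D at 474.8 km.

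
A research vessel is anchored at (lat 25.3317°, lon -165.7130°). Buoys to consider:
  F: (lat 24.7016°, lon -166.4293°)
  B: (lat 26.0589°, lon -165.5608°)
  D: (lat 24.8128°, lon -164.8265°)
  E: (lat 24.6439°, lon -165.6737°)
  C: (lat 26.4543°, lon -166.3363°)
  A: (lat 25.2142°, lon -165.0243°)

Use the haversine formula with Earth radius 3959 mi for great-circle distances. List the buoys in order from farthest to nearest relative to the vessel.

Distances from the vessel:
C (lat 26.4543°, lon -166.3363°): 86.7 mi
D (lat 24.8128°, lon -164.8265°): 66.1 mi
F (lat 24.7016°, lon -166.4293°): 62.5 mi
B (lat 26.0589°, lon -165.5608°): 51.1 mi
E (lat 24.6439°, lon -165.6737°): 47.6 mi
A (lat 25.2142°, lon -165.0243°): 43.8 mi

C, D, F, B, E, A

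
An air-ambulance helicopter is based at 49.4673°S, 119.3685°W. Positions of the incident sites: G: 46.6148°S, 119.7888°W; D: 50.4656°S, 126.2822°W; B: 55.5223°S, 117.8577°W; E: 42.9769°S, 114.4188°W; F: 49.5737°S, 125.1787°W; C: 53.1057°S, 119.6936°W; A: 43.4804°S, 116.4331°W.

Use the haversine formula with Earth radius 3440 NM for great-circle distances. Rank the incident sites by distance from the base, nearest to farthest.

G, C, F, D, B, A, E

Distance from the base at 49.4673°S, 119.3685°W to each:
G 46.6148°S, 119.7888°W: 172.1 NM
C 53.1057°S, 119.6936°W: 218.8 NM
F 49.5737°S, 125.1787°W: 226.5 NM
D 50.4656°S, 126.2822°W: 273.5 NM
B 55.5223°S, 117.8577°W: 367.7 NM
A 43.4804°S, 116.4331°W: 379.3 NM
E 42.9769°S, 114.4188°W: 440.4 NM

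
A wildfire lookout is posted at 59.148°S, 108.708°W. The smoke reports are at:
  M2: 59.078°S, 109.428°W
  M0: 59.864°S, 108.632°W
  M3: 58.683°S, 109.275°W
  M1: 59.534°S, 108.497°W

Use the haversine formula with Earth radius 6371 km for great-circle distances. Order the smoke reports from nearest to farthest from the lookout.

Computing each great-circle distance from 59.148°S, 108.708°W:
M2 59.078°S, 109.428°W: 41.8 km
M1 59.534°S, 108.497°W: 44.6 km
M3 58.683°S, 109.275°W: 61.1 km
M0 59.864°S, 108.632°W: 79.7 km

M2, M1, M3, M0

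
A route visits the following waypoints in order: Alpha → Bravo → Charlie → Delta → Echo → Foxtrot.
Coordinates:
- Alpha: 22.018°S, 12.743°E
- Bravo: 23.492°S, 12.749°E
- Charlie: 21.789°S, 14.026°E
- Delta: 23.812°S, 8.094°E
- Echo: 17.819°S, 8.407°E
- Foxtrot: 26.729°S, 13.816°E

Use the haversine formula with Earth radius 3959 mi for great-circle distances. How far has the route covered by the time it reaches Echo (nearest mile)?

Leg distances:
Alpha→Bravo: 101.9 mi  (cumulative 101.9 mi)
Bravo→Charlie: 143.1 mi  (cumulative 245.0 mi)
Charlie→Delta: 402.8 mi  (cumulative 647.8 mi)
Delta→Echo: 414.6 mi  (cumulative 1062.4 mi)
Cumulative distance at Echo ≈ 1062 mi.

1062 mi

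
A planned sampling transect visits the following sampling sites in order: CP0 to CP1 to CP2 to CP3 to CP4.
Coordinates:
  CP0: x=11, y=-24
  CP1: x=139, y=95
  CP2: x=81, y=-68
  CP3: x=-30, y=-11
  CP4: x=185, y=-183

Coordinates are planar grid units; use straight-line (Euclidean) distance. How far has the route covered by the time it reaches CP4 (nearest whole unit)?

Leg distances:
CP0→CP1: 174.8  (cumulative 174.8)
CP1→CP2: 173.0  (cumulative 347.8)
CP2→CP3: 124.8  (cumulative 472.6)
CP3→CP4: 275.3  (cumulative 747.9)
Cumulative distance at CP4 ≈ 748.

748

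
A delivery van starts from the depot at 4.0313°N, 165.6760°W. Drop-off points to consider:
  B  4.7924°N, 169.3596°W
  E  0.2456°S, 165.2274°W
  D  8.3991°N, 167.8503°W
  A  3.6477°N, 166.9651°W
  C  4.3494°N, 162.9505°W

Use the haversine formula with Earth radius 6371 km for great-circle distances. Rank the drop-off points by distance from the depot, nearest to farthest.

Distances from the depot:
A 3.6477°N, 166.9651°W: 149.2 km
C 4.3494°N, 162.9505°W: 304.3 km
B 4.7924°N, 169.3596°W: 417.1 km
E 0.2456°S, 165.2274°W: 478.2 km
D 8.3991°N, 167.8503°W: 541.9 km

A, C, B, E, D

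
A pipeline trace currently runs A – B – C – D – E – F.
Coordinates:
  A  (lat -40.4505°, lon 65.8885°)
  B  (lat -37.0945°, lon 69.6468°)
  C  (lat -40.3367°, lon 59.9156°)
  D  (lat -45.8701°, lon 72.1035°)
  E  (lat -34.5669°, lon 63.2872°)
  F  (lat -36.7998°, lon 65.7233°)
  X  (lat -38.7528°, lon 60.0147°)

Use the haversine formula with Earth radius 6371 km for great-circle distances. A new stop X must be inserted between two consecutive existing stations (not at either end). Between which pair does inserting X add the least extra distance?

between B and C

Added distance for inserting X between each consecutive pair:
A–B: 906.4 km
B–C: 123.3 km
C–D: 281.3 km
D–E: 356.7 km
E–F: 764.2 km
Smallest added distance is 123.3 km, inserting between B and C.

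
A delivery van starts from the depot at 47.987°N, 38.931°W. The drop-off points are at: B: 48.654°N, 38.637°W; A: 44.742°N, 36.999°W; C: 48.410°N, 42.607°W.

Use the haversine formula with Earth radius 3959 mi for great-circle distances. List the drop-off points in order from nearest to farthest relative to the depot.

B, C, A

Computing each great-circle distance from 47.987°N, 38.931°W:
B 48.654°N, 38.637°W: 48.0 mi
C 48.410°N, 42.607°W: 171.8 mi
A 44.742°N, 36.999°W: 242.4 mi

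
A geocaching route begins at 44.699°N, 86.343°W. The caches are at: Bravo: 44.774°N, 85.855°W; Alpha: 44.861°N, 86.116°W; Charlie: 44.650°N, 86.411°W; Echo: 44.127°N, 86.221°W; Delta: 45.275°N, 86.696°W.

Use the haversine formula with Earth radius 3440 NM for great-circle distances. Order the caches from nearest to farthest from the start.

Distances from the start:
Charlie 44.650°N, 86.411°W: 4.1 NM
Alpha 44.861°N, 86.116°W: 13.7 NM
Bravo 44.774°N, 85.855°W: 21.3 NM
Echo 44.127°N, 86.221°W: 34.7 NM
Delta 45.275°N, 86.696°W: 37.7 NM

Charlie, Alpha, Bravo, Echo, Delta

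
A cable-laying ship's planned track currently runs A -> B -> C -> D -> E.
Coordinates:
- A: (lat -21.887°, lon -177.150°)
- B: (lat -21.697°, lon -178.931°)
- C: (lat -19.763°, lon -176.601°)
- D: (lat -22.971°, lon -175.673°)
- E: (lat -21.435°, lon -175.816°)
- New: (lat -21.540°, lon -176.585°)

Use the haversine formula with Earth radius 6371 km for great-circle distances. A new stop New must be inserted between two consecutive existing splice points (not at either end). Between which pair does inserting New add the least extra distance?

Added distance for inserting New between each consecutive pair:
A–B: 128.0 km
B–C: 116.8 km
C–D: 12.9 km
D–E: 93.7 km
Smallest added distance is 12.9 km, inserting between C and D.

between C and D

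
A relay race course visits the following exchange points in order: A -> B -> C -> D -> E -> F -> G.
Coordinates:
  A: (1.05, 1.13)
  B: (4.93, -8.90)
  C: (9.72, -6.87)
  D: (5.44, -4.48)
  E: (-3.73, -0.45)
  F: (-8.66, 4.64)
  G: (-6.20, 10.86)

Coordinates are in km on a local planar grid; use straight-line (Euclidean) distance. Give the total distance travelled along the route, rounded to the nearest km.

45 km

Leg distances:
A→B: 10.8 km  (cumulative 10.8 km)
B→C: 5.2 km  (cumulative 16.0 km)
C→D: 4.9 km  (cumulative 20.9 km)
D→E: 10.0 km  (cumulative 30.9 km)
E→F: 7.1 km  (cumulative 38.0 km)
F→G: 6.7 km  (cumulative 44.7 km)
Total route length ≈ 45 km.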